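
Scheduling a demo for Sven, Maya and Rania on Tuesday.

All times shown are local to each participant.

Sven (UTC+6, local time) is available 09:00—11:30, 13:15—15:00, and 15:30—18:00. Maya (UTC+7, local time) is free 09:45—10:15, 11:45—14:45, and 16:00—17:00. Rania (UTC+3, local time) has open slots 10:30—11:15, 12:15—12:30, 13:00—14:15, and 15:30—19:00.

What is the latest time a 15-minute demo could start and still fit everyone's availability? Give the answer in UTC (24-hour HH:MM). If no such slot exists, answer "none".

07:30

Sven → UTC: 03:00–05:30, 07:15–09:00, 09:30–12:00.
Maya → UTC: 02:45–03:15, 04:45–07:45, 09:00–10:00.
Rania → UTC: 07:30–08:15, 09:15–09:30, 10:00–11:15, 12:30–16:00.
Sven ∩ Maya: 03:00–03:15, 04:45–05:30, 07:15–07:45, 09:30–10:00.
Sven ∩ Maya ∩ Rania: 07:30–07:45.
Windows ≥ 15 min: 07:30–07:45.
Latest start in the last window 07:30–07:45 is 07:45 − 15 min = 07:30.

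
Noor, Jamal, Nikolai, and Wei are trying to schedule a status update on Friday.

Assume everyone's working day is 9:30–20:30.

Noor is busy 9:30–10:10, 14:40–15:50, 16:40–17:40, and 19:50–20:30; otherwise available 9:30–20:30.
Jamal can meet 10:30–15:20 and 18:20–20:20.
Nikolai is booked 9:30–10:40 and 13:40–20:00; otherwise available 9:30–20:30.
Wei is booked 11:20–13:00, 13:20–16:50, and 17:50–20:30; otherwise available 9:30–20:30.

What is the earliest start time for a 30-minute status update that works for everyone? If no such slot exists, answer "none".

Noor free within 09:30–20:30: 10:10–14:40, 15:50–16:40, 17:40–19:50.
Nikolai free within 09:30–20:30: 10:40–13:40, 20:00–20:30.
Wei free within 09:30–20:30: 09:30–11:20, 13:00–13:20, 16:50–17:50.
Noor ∩ Jamal: 10:30–14:40, 18:20–19:50.
Noor ∩ Jamal ∩ Nikolai: 10:40–13:40.
Noor ∩ Jamal ∩ Nikolai ∩ Wei: 10:40–11:20, 13:00–13:20.
Windows ≥ 30 min: 10:40–11:20.
Earliest such window starts at 10:40.

10:40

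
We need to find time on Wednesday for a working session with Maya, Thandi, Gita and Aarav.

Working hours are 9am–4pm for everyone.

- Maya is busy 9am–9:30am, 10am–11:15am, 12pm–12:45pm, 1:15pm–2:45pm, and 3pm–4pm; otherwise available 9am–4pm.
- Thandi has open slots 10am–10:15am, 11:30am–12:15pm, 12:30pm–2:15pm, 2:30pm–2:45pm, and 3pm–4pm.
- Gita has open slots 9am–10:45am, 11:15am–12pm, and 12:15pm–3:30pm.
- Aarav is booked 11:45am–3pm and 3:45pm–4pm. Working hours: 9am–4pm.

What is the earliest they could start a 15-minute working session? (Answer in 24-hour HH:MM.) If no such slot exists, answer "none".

11:30

Maya free within 09:00–16:00: 09:30–10:00, 11:15–12:00, 12:45–13:15, 14:45–15:00.
Aarav free within 09:00–16:00: 09:00–11:45, 15:00–15:45.
Maya ∩ Thandi: 11:30–12:00, 12:45–13:15.
Maya ∩ Thandi ∩ Gita: 11:30–12:00, 12:45–13:15.
Maya ∩ Thandi ∩ Gita ∩ Aarav: 11:30–11:45.
Windows ≥ 15 min: 11:30–11:45.
Earliest such window starts at 11:30.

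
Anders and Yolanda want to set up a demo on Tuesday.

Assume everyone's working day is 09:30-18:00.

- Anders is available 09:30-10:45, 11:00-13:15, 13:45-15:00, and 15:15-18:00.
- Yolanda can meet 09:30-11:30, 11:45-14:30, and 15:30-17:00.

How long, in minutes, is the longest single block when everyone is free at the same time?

90 minutes

Anders ∩ Yolanda: 09:30–10:45, 11:00–11:30, 11:45–13:15, 13:45–14:30, 15:30–17:00.
Common window lengths: 75, 30, 90, 45, 90 min; longest is 90.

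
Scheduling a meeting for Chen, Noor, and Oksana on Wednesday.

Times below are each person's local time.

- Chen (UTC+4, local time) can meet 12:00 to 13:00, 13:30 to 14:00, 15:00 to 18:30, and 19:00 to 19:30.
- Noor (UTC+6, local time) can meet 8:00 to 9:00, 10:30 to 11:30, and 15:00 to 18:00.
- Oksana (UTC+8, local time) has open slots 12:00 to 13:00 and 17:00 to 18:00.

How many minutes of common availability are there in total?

30 minutes

Chen → UTC: 08:00–09:00, 09:30–10:00, 11:00–14:30, 15:00–15:30.
Noor → UTC: 02:00–03:00, 04:30–05:30, 09:00–12:00.
Oksana → UTC: 04:00–05:00, 09:00–10:00.
Chen ∩ Noor: 09:30–10:00, 11:00–12:00.
Chen ∩ Noor ∩ Oksana: 09:30–10:00.
Total common minutes: 30.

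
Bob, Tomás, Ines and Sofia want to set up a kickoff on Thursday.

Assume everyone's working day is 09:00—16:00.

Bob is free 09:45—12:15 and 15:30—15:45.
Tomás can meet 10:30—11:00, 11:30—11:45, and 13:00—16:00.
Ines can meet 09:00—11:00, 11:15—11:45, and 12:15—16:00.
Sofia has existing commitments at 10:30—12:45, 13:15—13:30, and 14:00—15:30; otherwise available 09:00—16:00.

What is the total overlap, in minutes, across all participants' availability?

Sofia free within 09:00–16:00: 09:00–10:30, 12:45–13:15, 13:30–14:00, 15:30–16:00.
Bob ∩ Tomás: 10:30–11:00, 11:30–11:45, 15:30–15:45.
Bob ∩ Tomás ∩ Ines: 10:30–11:00, 11:30–11:45, 15:30–15:45.
Bob ∩ Tomás ∩ Ines ∩ Sofia: 15:30–15:45.
Total common minutes: 15.

15 minutes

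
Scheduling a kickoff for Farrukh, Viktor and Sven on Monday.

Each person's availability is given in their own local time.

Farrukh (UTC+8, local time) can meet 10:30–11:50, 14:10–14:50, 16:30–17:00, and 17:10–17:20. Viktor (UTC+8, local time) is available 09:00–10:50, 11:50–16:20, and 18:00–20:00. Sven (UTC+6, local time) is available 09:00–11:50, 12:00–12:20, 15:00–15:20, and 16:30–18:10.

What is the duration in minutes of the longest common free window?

10 minutes

Farrukh → UTC: 02:30–03:50, 06:10–06:50, 08:30–09:00, 09:10–09:20.
Viktor → UTC: 01:00–02:50, 03:50–08:20, 10:00–12:00.
Sven → UTC: 03:00–05:50, 06:00–06:20, 09:00–09:20, 10:30–12:10.
Farrukh ∩ Viktor: 02:30–02:50, 06:10–06:50.
Farrukh ∩ Viktor ∩ Sven: 06:10–06:20.
Single common window of 10 minutes.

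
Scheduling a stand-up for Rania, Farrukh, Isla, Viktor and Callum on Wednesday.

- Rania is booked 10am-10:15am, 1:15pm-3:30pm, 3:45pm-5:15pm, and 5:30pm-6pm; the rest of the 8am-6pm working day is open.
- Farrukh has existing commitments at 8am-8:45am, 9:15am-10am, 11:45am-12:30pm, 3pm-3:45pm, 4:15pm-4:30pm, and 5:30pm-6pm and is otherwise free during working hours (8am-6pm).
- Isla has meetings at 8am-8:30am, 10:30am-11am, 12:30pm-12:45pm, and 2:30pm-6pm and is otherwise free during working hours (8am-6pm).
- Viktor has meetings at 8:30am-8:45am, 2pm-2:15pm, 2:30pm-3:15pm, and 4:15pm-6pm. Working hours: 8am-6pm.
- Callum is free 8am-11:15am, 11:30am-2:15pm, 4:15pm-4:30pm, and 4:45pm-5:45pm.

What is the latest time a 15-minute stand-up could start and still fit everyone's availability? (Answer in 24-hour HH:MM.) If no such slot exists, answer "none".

Rania free within 08:00–18:00: 08:00–10:00, 10:15–13:15, 15:30–15:45, 17:15–17:30.
Farrukh free within 08:00–18:00: 08:45–09:15, 10:00–11:45, 12:30–15:00, 15:45–16:15, 16:30–17:30.
Isla free within 08:00–18:00: 08:30–10:30, 11:00–12:30, 12:45–14:30.
Viktor free within 08:00–18:00: 08:00–08:30, 08:45–14:00, 14:15–14:30, 15:15–16:15.
Rania ∩ Farrukh: 08:45–09:15, 10:15–11:45, 12:30–13:15, 17:15–17:30.
Rania ∩ Farrukh ∩ Isla: 08:45–09:15, 10:15–10:30, 11:00–11:45, 12:45–13:15.
Rania ∩ Farrukh ∩ Isla ∩ Viktor: 08:45–09:15, 10:15–10:30, 11:00–11:45, 12:45–13:15.
Rania ∩ Farrukh ∩ Isla ∩ Viktor ∩ Callum: 08:45–09:15, 10:15–10:30, 11:00–11:15, 11:30–11:45, 12:45–13:15.
Windows ≥ 15 min: 08:45–09:15, 10:15–10:30, 11:00–11:15, 11:30–11:45, 12:45–13:15.
Latest start in the last window 12:45–13:15 is 13:15 − 15 min = 13:00.

13:00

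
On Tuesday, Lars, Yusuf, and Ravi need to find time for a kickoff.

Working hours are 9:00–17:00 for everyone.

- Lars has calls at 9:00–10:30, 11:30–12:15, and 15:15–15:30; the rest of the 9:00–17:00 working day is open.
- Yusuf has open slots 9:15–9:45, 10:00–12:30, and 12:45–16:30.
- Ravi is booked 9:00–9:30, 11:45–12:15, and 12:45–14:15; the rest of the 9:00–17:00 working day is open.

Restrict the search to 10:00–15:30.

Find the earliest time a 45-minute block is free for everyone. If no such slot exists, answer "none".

Lars free within 09:00–17:00: 10:30–11:30, 12:15–15:15, 15:30–17:00.
Ravi free within 09:00–17:00: 09:30–11:45, 12:15–12:45, 14:15–17:00.
Lars ∩ Yusuf: 10:30–11:30, 12:15–12:30, 12:45–15:15, 15:30–16:30.
Lars ∩ Yusuf ∩ Ravi: 10:30–11:30, 12:15–12:30, 14:15–15:15, 15:30–16:30.
Restricted to 10:00–15:30: 10:30–11:30, 12:15–12:30, 14:15–15:15.
Windows ≥ 45 min: 10:30–11:30, 14:15–15:15.
Earliest such window starts at 10:30.

10:30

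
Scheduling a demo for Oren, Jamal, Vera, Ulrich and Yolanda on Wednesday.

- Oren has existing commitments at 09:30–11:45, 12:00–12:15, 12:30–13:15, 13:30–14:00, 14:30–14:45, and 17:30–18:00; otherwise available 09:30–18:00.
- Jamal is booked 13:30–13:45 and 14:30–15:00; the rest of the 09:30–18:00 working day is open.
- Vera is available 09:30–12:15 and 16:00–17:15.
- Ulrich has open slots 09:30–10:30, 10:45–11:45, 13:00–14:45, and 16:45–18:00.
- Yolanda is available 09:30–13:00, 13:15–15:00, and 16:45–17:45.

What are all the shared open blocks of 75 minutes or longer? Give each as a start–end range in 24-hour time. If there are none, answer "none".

none

Oren free within 09:30–18:00: 11:45–12:00, 12:15–12:30, 13:15–13:30, 14:00–14:30, 14:45–17:30.
Jamal free within 09:30–18:00: 09:30–13:30, 13:45–14:30, 15:00–18:00.
Oren ∩ Jamal: 11:45–12:00, 12:15–12:30, 13:15–13:30, 14:00–14:30, 15:00–17:30.
Oren ∩ Jamal ∩ Vera: 11:45–12:00, 16:00–17:15.
Oren ∩ Jamal ∩ Vera ∩ Ulrich: 16:45–17:15.
Oren ∩ Jamal ∩ Vera ∩ Ulrich ∩ Yolanda: 16:45–17:15.
Windows ≥ 75 min: (none).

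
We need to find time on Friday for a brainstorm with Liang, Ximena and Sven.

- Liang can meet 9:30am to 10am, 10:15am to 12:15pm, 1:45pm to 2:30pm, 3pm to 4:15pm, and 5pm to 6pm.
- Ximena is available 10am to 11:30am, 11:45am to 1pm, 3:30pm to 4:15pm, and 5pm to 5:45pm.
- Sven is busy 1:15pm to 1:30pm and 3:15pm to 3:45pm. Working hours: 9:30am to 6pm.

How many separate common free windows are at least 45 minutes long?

2

Sven free within 09:30–18:00: 09:30–13:15, 13:30–15:15, 15:45–18:00.
Liang ∩ Ximena: 10:15–11:30, 11:45–12:15, 15:30–16:15, 17:00–17:45.
Liang ∩ Ximena ∩ Sven: 10:15–11:30, 11:45–12:15, 15:45–16:15, 17:00–17:45.
Windows ≥ 45 min: 10:15–11:30, 17:00–17:45.
That's 2 windows.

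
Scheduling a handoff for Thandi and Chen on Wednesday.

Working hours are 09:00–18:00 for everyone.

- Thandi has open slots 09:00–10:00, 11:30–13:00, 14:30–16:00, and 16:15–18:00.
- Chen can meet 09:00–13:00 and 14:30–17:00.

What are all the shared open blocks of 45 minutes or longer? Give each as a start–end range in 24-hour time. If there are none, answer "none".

Thandi ∩ Chen: 09:00–10:00, 11:30–13:00, 14:30–16:00, 16:15–17:00.
Windows ≥ 45 min: 09:00–10:00, 11:30–13:00, 14:30–16:00, 16:15–17:00.

09:00–10:00, 11:30–13:00, 14:30–16:00, 16:15–17:00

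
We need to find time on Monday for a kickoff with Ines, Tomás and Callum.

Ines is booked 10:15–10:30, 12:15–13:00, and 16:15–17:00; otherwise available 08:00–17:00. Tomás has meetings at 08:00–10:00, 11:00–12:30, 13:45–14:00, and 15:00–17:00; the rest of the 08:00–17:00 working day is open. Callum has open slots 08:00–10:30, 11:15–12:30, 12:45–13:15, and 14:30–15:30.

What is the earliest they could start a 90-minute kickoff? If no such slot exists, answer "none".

none

Ines free within 08:00–17:00: 08:00–10:15, 10:30–12:15, 13:00–16:15.
Tomás free within 08:00–17:00: 10:00–11:00, 12:30–13:45, 14:00–15:00.
Ines ∩ Tomás: 10:00–10:15, 10:30–11:00, 13:00–13:45, 14:00–15:00.
Ines ∩ Tomás ∩ Callum: 10:00–10:15, 13:00–13:15, 14:30–15:00.
Windows ≥ 90 min: (none).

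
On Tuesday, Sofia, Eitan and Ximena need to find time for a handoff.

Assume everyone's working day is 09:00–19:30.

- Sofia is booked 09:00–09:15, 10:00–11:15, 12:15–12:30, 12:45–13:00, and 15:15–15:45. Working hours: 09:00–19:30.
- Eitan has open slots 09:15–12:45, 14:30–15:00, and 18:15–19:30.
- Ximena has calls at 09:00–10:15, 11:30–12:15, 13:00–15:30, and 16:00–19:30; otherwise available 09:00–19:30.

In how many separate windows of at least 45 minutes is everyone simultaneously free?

Sofia free within 09:00–19:30: 09:15–10:00, 11:15–12:15, 12:30–12:45, 13:00–15:15, 15:45–19:30.
Ximena free within 09:00–19:30: 10:15–11:30, 12:15–13:00, 15:30–16:00.
Sofia ∩ Eitan: 09:15–10:00, 11:15–12:15, 12:30–12:45, 14:30–15:00, 18:15–19:30.
Sofia ∩ Eitan ∩ Ximena: 11:15–11:30, 12:30–12:45.
Windows ≥ 45 min: (none).
That's 0 windows.

0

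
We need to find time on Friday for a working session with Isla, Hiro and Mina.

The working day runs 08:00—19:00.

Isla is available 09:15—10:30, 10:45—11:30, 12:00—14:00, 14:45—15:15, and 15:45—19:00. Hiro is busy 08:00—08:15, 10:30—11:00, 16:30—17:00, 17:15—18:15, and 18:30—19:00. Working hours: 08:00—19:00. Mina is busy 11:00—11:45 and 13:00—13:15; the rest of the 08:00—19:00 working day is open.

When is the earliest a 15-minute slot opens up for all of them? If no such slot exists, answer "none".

09:15

Hiro free within 08:00–19:00: 08:15–10:30, 11:00–16:30, 17:00–17:15, 18:15–18:30.
Mina free within 08:00–19:00: 08:00–11:00, 11:45–13:00, 13:15–19:00.
Isla ∩ Hiro: 09:15–10:30, 11:00–11:30, 12:00–14:00, 14:45–15:15, 15:45–16:30, 17:00–17:15, 18:15–18:30.
Isla ∩ Hiro ∩ Mina: 09:15–10:30, 12:00–13:00, 13:15–14:00, 14:45–15:15, 15:45–16:30, 17:00–17:15, 18:15–18:30.
Windows ≥ 15 min: 09:15–10:30, 12:00–13:00, 13:15–14:00, 14:45–15:15, 15:45–16:30, 17:00–17:15, 18:15–18:30.
Earliest such window starts at 09:15.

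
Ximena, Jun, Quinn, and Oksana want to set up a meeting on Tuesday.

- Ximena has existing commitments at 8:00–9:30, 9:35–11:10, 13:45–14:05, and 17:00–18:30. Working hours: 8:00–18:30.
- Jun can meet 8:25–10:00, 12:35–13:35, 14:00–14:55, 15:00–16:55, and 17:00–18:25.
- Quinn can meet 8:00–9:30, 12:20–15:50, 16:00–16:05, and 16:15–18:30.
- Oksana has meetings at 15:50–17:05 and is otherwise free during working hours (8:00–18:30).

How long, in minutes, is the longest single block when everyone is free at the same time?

60 minutes

Ximena free within 08:00–18:30: 09:30–09:35, 11:10–13:45, 14:05–17:00.
Oksana free within 08:00–18:30: 08:00–15:50, 17:05–18:30.
Ximena ∩ Jun: 09:30–09:35, 12:35–13:35, 14:05–14:55, 15:00–16:55.
Ximena ∩ Jun ∩ Quinn: 12:35–13:35, 14:05–14:55, 15:00–15:50, 16:00–16:05, 16:15–16:55.
Ximena ∩ Jun ∩ Quinn ∩ Oksana: 12:35–13:35, 14:05–14:55, 15:00–15:50.
Common window lengths: 60, 50, 50 min; longest is 60.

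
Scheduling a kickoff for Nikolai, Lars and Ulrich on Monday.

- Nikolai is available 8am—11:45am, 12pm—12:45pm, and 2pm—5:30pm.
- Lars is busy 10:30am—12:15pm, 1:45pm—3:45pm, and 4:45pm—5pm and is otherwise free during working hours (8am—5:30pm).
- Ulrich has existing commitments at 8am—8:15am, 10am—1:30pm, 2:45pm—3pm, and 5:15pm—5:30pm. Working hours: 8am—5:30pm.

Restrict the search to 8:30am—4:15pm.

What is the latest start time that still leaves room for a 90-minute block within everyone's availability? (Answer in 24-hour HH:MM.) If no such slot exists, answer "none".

08:30

Lars free within 08:00–17:30: 08:00–10:30, 12:15–13:45, 15:45–16:45, 17:00–17:30.
Ulrich free within 08:00–17:30: 08:15–10:00, 13:30–14:45, 15:00–17:15.
Nikolai ∩ Lars: 08:00–10:30, 12:15–12:45, 15:45–16:45, 17:00–17:30.
Nikolai ∩ Lars ∩ Ulrich: 08:15–10:00, 15:45–16:45, 17:00–17:15.
Restricted to 08:30–16:15: 08:30–10:00, 15:45–16:15.
Windows ≥ 90 min: 08:30–10:00.
Latest start in the last window 08:30–10:00 is 10:00 − 90 min = 08:30.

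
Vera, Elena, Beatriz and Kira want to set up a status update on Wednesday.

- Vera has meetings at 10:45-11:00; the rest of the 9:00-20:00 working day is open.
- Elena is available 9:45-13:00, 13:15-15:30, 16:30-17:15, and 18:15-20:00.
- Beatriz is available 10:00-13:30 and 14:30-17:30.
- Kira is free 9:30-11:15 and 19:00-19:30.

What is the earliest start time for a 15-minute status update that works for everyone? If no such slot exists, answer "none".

Vera free within 09:00–20:00: 09:00–10:45, 11:00–20:00.
Vera ∩ Elena: 09:45–10:45, 11:00–13:00, 13:15–15:30, 16:30–17:15, 18:15–20:00.
Vera ∩ Elena ∩ Beatriz: 10:00–10:45, 11:00–13:00, 13:15–13:30, 14:30–15:30, 16:30–17:15.
Vera ∩ Elena ∩ Beatriz ∩ Kira: 10:00–10:45, 11:00–11:15.
Windows ≥ 15 min: 10:00–10:45, 11:00–11:15.
Earliest such window starts at 10:00.

10:00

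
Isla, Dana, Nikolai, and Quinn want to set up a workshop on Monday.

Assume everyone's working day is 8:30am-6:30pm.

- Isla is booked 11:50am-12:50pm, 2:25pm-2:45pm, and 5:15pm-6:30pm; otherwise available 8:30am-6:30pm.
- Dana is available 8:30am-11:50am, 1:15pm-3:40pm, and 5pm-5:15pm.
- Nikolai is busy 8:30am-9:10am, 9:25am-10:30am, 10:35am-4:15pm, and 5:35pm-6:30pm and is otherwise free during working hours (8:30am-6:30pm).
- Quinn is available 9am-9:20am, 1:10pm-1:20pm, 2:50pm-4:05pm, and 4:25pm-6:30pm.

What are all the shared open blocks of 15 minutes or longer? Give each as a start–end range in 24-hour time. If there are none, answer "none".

17:00–17:15

Isla free within 08:30–18:30: 08:30–11:50, 12:50–14:25, 14:45–17:15.
Nikolai free within 08:30–18:30: 09:10–09:25, 10:30–10:35, 16:15–17:35.
Isla ∩ Dana: 08:30–11:50, 13:15–14:25, 14:45–15:40, 17:00–17:15.
Isla ∩ Dana ∩ Nikolai: 09:10–09:25, 10:30–10:35, 17:00–17:15.
Isla ∩ Dana ∩ Nikolai ∩ Quinn: 09:10–09:20, 17:00–17:15.
Windows ≥ 15 min: 17:00–17:15.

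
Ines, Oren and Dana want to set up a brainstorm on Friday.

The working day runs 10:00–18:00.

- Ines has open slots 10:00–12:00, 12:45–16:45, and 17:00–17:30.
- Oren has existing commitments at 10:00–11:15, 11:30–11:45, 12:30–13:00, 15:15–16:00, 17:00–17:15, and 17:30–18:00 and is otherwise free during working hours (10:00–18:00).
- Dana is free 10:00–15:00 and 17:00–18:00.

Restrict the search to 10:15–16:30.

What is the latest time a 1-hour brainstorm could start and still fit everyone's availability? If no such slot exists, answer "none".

14:00

Oren free within 10:00–18:00: 11:15–11:30, 11:45–12:30, 13:00–15:15, 16:00–17:00, 17:15–17:30.
Ines ∩ Oren: 11:15–11:30, 11:45–12:00, 13:00–15:15, 16:00–16:45, 17:15–17:30.
Ines ∩ Oren ∩ Dana: 11:15–11:30, 11:45–12:00, 13:00–15:00, 17:15–17:30.
Restricted to 10:15–16:30: 11:15–11:30, 11:45–12:00, 13:00–15:00.
Windows ≥ 60 min: 13:00–15:00.
Latest start in the last window 13:00–15:00 is 15:00 − 60 min = 14:00.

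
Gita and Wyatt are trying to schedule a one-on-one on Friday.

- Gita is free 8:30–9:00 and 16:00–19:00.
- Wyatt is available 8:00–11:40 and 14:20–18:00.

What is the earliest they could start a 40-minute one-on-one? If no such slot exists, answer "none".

16:00

Gita ∩ Wyatt: 08:30–09:00, 16:00–18:00.
Windows ≥ 40 min: 16:00–18:00.
Earliest such window starts at 16:00.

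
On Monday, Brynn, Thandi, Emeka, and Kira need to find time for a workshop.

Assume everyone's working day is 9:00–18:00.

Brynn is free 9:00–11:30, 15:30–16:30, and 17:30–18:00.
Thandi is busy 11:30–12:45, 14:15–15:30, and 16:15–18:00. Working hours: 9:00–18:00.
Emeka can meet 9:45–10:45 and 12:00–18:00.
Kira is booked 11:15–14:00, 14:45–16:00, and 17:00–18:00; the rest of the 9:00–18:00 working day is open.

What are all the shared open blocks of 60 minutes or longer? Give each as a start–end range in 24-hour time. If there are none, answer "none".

Thandi free within 09:00–18:00: 09:00–11:30, 12:45–14:15, 15:30–16:15.
Kira free within 09:00–18:00: 09:00–11:15, 14:00–14:45, 16:00–17:00.
Brynn ∩ Thandi: 09:00–11:30, 15:30–16:15.
Brynn ∩ Thandi ∩ Emeka: 09:45–10:45, 15:30–16:15.
Brynn ∩ Thandi ∩ Emeka ∩ Kira: 09:45–10:45, 16:00–16:15.
Windows ≥ 60 min: 09:45–10:45.

09:45–10:45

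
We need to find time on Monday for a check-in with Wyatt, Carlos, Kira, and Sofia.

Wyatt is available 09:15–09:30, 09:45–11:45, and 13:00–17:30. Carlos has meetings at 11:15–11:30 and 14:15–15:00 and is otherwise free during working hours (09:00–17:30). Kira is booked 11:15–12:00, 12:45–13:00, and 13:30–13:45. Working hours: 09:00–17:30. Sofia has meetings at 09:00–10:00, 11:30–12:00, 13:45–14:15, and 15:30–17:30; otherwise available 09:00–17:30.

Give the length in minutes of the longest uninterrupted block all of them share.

Carlos free within 09:00–17:30: 09:00–11:15, 11:30–14:15, 15:00–17:30.
Kira free within 09:00–17:30: 09:00–11:15, 12:00–12:45, 13:00–13:30, 13:45–17:30.
Sofia free within 09:00–17:30: 10:00–11:30, 12:00–13:45, 14:15–15:30.
Wyatt ∩ Carlos: 09:15–09:30, 09:45–11:15, 11:30–11:45, 13:00–14:15, 15:00–17:30.
Wyatt ∩ Carlos ∩ Kira: 09:15–09:30, 09:45–11:15, 13:00–13:30, 13:45–14:15, 15:00–17:30.
Wyatt ∩ Carlos ∩ Kira ∩ Sofia: 10:00–11:15, 13:00–13:30, 15:00–15:30.
Common window lengths: 75, 30, 30 min; longest is 75.

75 minutes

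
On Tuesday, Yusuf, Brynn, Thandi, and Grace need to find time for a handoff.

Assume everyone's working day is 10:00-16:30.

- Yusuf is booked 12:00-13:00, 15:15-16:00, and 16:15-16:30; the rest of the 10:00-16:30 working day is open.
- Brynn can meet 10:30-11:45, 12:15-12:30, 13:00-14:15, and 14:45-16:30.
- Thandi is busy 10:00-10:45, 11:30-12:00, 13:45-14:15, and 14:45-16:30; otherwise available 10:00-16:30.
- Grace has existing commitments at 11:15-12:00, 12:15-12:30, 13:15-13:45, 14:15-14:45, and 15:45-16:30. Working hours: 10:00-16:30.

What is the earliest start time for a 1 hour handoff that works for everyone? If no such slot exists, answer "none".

none

Yusuf free within 10:00–16:30: 10:00–12:00, 13:00–15:15, 16:00–16:15.
Thandi free within 10:00–16:30: 10:45–11:30, 12:00–13:45, 14:15–14:45.
Grace free within 10:00–16:30: 10:00–11:15, 12:00–12:15, 12:30–13:15, 13:45–14:15, 14:45–15:45.
Yusuf ∩ Brynn: 10:30–11:45, 13:00–14:15, 14:45–15:15, 16:00–16:15.
Yusuf ∩ Brynn ∩ Thandi: 10:45–11:30, 13:00–13:45.
Yusuf ∩ Brynn ∩ Thandi ∩ Grace: 10:45–11:15, 13:00–13:15.
Windows ≥ 60 min: (none).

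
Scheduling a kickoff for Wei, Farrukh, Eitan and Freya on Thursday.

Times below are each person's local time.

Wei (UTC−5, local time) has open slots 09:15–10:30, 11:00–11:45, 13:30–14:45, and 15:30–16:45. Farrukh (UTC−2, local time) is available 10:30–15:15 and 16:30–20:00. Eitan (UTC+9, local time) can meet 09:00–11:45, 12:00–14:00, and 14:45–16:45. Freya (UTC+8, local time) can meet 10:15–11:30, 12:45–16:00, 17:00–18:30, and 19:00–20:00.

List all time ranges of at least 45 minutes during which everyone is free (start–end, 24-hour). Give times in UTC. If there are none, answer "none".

Wei → UTC: 14:15–15:30, 16:00–16:45, 18:30–19:45, 20:30–21:45.
Farrukh → UTC: 12:30–17:15, 18:30–22:00.
Eitan → UTC: 00:00–02:45, 03:00–05:00, 05:45–07:45.
Freya → UTC: 02:15–03:30, 04:45–08:00, 09:00–10:30, 11:00–12:00.
Wei ∩ Farrukh: 14:15–15:30, 16:00–16:45, 18:30–19:45, 20:30–21:45.
Wei ∩ Farrukh ∩ Eitan: (none).
Wei ∩ Farrukh ∩ Eitan ∩ Freya: (none).
Windows ≥ 45 min: (none).

none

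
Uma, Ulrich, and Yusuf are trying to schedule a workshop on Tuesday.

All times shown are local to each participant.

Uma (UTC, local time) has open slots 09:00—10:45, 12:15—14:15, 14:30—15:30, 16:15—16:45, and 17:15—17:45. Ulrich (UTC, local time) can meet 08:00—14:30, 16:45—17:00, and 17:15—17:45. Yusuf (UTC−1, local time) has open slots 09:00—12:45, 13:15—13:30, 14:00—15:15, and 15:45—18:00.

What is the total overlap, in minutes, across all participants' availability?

165 minutes

Uma → UTC: 09:00–10:45, 12:15–14:15, 14:30–15:30, 16:15–16:45, 17:15–17:45.
Ulrich → UTC: 08:00–14:30, 16:45–17:00, 17:15–17:45.
Yusuf → UTC: 10:00–13:45, 14:15–14:30, 15:00–16:15, 16:45–19:00.
Uma ∩ Ulrich: 09:00–10:45, 12:15–14:15, 17:15–17:45.
Uma ∩ Ulrich ∩ Yusuf: 10:00–10:45, 12:15–13:45, 17:15–17:45.
Total common minutes: 45 + 90 + 30 = 165.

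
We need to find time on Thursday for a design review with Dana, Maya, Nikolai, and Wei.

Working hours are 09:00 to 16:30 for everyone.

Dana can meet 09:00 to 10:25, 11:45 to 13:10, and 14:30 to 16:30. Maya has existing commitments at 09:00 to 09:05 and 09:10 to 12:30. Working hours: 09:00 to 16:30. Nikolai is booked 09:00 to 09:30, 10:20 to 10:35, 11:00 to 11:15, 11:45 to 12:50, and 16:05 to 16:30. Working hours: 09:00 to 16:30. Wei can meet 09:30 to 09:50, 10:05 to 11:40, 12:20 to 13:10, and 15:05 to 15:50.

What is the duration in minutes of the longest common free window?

45 minutes

Maya free within 09:00–16:30: 09:05–09:10, 12:30–16:30.
Nikolai free within 09:00–16:30: 09:30–10:20, 10:35–11:00, 11:15–11:45, 12:50–16:05.
Dana ∩ Maya: 09:05–09:10, 12:30–13:10, 14:30–16:30.
Dana ∩ Maya ∩ Nikolai: 12:50–13:10, 14:30–16:05.
Dana ∩ Maya ∩ Nikolai ∩ Wei: 12:50–13:10, 15:05–15:50.
Common window lengths: 20, 45 min; longest is 45.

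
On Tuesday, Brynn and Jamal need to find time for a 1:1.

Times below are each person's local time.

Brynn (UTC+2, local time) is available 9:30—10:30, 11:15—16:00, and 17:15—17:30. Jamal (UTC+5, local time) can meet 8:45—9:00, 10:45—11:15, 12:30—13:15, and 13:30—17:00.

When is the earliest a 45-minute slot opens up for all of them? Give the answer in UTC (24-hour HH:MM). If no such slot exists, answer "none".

Brynn → UTC: 07:30–08:30, 09:15–14:00, 15:15–15:30.
Jamal → UTC: 03:45–04:00, 05:45–06:15, 07:30–08:15, 08:30–12:00.
Brynn ∩ Jamal: 07:30–08:15, 09:15–12:00.
Windows ≥ 45 min: 07:30–08:15, 09:15–12:00.
Earliest such window starts at 07:30.

07:30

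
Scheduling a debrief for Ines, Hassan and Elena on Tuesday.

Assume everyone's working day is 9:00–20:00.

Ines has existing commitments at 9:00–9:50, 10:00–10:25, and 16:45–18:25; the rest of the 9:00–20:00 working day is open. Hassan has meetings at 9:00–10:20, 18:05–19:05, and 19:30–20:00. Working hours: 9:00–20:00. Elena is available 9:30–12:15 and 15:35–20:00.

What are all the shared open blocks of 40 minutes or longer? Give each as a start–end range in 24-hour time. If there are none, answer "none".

10:25–12:15, 15:35–16:45

Ines free within 09:00–20:00: 09:50–10:00, 10:25–16:45, 18:25–20:00.
Hassan free within 09:00–20:00: 10:20–18:05, 19:05–19:30.
Ines ∩ Hassan: 10:25–16:45, 19:05–19:30.
Ines ∩ Hassan ∩ Elena: 10:25–12:15, 15:35–16:45, 19:05–19:30.
Windows ≥ 40 min: 10:25–12:15, 15:35–16:45.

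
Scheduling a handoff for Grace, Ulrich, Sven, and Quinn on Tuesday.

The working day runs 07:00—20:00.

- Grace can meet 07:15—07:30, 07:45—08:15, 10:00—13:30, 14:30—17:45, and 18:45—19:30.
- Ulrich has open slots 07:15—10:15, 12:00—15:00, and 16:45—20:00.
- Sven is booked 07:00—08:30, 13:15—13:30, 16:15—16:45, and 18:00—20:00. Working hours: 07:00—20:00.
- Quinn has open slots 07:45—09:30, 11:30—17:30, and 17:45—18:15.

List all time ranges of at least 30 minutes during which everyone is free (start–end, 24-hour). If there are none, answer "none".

12:00–13:15, 14:30–15:00, 16:45–17:30

Sven free within 07:00–20:00: 08:30–13:15, 13:30–16:15, 16:45–18:00.
Grace ∩ Ulrich: 07:15–07:30, 07:45–08:15, 10:00–10:15, 12:00–13:30, 14:30–15:00, 16:45–17:45, 18:45–19:30.
Grace ∩ Ulrich ∩ Sven: 10:00–10:15, 12:00–13:15, 14:30–15:00, 16:45–17:45.
Grace ∩ Ulrich ∩ Sven ∩ Quinn: 12:00–13:15, 14:30–15:00, 16:45–17:30.
Windows ≥ 30 min: 12:00–13:15, 14:30–15:00, 16:45–17:30.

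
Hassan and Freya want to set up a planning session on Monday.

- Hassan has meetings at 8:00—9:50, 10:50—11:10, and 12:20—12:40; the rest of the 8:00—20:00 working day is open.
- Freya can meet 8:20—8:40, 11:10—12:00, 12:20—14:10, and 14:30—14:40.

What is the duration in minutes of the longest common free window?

90 minutes

Hassan free within 08:00–20:00: 09:50–10:50, 11:10–12:20, 12:40–20:00.
Hassan ∩ Freya: 11:10–12:00, 12:40–14:10, 14:30–14:40.
Common window lengths: 50, 90, 10 min; longest is 90.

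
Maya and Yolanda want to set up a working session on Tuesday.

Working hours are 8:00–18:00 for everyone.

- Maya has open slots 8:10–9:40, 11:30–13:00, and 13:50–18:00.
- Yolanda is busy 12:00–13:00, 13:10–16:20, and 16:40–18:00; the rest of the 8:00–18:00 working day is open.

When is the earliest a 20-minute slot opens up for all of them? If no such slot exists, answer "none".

Yolanda free within 08:00–18:00: 08:00–12:00, 13:00–13:10, 16:20–16:40.
Maya ∩ Yolanda: 08:10–09:40, 11:30–12:00, 16:20–16:40.
Windows ≥ 20 min: 08:10–09:40, 11:30–12:00, 16:20–16:40.
Earliest such window starts at 08:10.

08:10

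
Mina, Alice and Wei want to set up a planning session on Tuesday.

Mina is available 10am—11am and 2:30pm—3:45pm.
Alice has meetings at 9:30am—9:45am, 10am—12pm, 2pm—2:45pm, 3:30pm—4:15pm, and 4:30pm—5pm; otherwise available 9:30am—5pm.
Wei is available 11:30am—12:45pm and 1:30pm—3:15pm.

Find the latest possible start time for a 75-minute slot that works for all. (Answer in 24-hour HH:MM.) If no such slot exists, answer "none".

Alice free within 09:30–17:00: 09:45–10:00, 12:00–14:00, 14:45–15:30, 16:15–16:30.
Mina ∩ Alice: 14:45–15:30.
Mina ∩ Alice ∩ Wei: 14:45–15:15.
Windows ≥ 75 min: (none).

none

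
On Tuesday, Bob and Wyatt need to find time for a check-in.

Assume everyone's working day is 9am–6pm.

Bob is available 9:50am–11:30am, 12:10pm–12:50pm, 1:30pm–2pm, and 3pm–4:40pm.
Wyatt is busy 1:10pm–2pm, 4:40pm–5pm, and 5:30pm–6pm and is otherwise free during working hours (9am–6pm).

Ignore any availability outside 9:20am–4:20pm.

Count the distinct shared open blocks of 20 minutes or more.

3

Wyatt free within 09:00–18:00: 09:00–13:10, 14:00–16:40, 17:00–17:30.
Bob ∩ Wyatt: 09:50–11:30, 12:10–12:50, 15:00–16:40.
Restricted to 09:20–16:20: 09:50–11:30, 12:10–12:50, 15:00–16:20.
Windows ≥ 20 min: 09:50–11:30, 12:10–12:50, 15:00–16:20.
That's 3 windows.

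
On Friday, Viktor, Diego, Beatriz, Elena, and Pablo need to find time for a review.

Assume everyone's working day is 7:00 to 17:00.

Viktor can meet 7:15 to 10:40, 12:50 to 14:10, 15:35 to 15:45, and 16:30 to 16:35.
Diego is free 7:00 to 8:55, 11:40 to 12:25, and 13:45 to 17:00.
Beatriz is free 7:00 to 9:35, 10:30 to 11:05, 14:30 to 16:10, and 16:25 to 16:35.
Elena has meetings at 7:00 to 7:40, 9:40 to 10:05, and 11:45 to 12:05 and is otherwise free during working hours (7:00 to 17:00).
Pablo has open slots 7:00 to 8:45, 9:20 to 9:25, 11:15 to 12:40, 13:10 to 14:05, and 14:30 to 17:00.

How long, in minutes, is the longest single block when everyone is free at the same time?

Elena free within 07:00–17:00: 07:40–09:40, 10:05–11:45, 12:05–17:00.
Viktor ∩ Diego: 07:15–08:55, 13:45–14:10, 15:35–15:45, 16:30–16:35.
Viktor ∩ Diego ∩ Beatriz: 07:15–08:55, 15:35–15:45, 16:30–16:35.
Viktor ∩ Diego ∩ Beatriz ∩ Elena: 07:40–08:55, 15:35–15:45, 16:30–16:35.
Viktor ∩ Diego ∩ Beatriz ∩ Elena ∩ Pablo: 07:40–08:45, 15:35–15:45, 16:30–16:35.
Common window lengths: 65, 10, 5 min; longest is 65.

65 minutes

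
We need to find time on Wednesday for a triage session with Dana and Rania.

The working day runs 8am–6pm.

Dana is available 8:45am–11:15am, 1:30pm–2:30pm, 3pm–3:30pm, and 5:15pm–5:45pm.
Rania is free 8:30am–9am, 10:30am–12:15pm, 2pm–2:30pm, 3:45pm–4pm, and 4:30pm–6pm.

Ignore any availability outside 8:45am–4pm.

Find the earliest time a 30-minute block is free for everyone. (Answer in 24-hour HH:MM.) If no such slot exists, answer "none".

10:30

Dana ∩ Rania: 08:45–09:00, 10:30–11:15, 14:00–14:30, 17:15–17:45.
Restricted to 08:45–16:00: 08:45–09:00, 10:30–11:15, 14:00–14:30.
Windows ≥ 30 min: 10:30–11:15, 14:00–14:30.
Earliest such window starts at 10:30.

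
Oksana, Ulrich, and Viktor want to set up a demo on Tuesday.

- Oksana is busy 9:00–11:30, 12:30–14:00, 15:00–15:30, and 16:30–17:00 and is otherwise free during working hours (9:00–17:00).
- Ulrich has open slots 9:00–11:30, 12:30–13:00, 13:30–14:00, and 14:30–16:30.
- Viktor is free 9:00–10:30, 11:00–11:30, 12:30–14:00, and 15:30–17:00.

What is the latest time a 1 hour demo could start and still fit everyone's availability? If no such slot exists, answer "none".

15:30

Oksana free within 09:00–17:00: 11:30–12:30, 14:00–15:00, 15:30–16:30.
Oksana ∩ Ulrich: 14:30–15:00, 15:30–16:30.
Oksana ∩ Ulrich ∩ Viktor: 15:30–16:30.
Windows ≥ 60 min: 15:30–16:30.
Latest start in the last window 15:30–16:30 is 16:30 − 60 min = 15:30.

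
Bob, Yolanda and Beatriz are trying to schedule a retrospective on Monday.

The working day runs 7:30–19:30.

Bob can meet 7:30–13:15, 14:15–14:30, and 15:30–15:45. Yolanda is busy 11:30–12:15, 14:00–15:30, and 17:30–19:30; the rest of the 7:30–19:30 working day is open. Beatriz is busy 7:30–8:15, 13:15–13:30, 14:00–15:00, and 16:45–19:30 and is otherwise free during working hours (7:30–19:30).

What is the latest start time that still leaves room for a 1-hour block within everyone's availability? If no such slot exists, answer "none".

Yolanda free within 07:30–19:30: 07:30–11:30, 12:15–14:00, 15:30–17:30.
Beatriz free within 07:30–19:30: 08:15–13:15, 13:30–14:00, 15:00–16:45.
Bob ∩ Yolanda: 07:30–11:30, 12:15–13:15, 15:30–15:45.
Bob ∩ Yolanda ∩ Beatriz: 08:15–11:30, 12:15–13:15, 15:30–15:45.
Windows ≥ 60 min: 08:15–11:30, 12:15–13:15.
Latest start in the last window 12:15–13:15 is 13:15 − 60 min = 12:15.

12:15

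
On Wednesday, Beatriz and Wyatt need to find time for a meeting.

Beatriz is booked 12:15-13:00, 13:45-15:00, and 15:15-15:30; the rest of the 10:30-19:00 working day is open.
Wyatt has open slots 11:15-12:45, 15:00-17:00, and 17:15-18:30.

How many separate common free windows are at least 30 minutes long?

Beatriz free within 10:30–19:00: 10:30–12:15, 13:00–13:45, 15:00–15:15, 15:30–19:00.
Beatriz ∩ Wyatt: 11:15–12:15, 15:00–15:15, 15:30–17:00, 17:15–18:30.
Windows ≥ 30 min: 11:15–12:15, 15:30–17:00, 17:15–18:30.
That's 3 windows.

3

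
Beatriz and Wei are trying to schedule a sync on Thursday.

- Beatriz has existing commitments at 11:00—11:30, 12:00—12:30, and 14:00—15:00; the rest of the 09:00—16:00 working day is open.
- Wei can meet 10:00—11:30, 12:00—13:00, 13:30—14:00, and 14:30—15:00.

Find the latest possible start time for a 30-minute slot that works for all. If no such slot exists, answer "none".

13:30

Beatriz free within 09:00–16:00: 09:00–11:00, 11:30–12:00, 12:30–14:00, 15:00–16:00.
Beatriz ∩ Wei: 10:00–11:00, 12:30–13:00, 13:30–14:00.
Windows ≥ 30 min: 10:00–11:00, 12:30–13:00, 13:30–14:00.
Latest start in the last window 13:30–14:00 is 14:00 − 30 min = 13:30.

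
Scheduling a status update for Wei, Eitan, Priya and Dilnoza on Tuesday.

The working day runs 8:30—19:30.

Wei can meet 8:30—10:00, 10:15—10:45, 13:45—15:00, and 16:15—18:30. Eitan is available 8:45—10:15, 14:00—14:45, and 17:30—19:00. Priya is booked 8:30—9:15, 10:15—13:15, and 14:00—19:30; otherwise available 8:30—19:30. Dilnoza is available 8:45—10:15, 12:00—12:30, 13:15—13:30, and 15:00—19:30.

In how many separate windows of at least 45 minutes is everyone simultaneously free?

1

Priya free within 08:30–19:30: 09:15–10:15, 13:15–14:00.
Wei ∩ Eitan: 08:45–10:00, 14:00–14:45, 17:30–18:30.
Wei ∩ Eitan ∩ Priya: 09:15–10:00.
Wei ∩ Eitan ∩ Priya ∩ Dilnoza: 09:15–10:00.
Windows ≥ 45 min: 09:15–10:00.
That's 1 window.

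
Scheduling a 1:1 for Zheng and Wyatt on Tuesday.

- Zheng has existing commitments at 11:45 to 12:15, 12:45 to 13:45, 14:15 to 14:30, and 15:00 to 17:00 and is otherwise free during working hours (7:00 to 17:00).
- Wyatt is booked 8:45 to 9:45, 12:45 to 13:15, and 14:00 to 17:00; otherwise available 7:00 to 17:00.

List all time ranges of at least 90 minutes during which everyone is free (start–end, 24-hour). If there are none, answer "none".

07:00–08:45, 09:45–11:45

Zheng free within 07:00–17:00: 07:00–11:45, 12:15–12:45, 13:45–14:15, 14:30–15:00.
Wyatt free within 07:00–17:00: 07:00–08:45, 09:45–12:45, 13:15–14:00.
Zheng ∩ Wyatt: 07:00–08:45, 09:45–11:45, 12:15–12:45, 13:45–14:00.
Windows ≥ 90 min: 07:00–08:45, 09:45–11:45.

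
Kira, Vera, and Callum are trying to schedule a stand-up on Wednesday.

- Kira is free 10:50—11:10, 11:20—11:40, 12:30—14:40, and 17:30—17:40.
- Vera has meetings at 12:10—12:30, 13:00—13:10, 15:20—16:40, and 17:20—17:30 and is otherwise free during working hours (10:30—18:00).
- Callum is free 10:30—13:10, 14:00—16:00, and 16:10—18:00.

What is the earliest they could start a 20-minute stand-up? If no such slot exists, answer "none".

10:50

Vera free within 10:30–18:00: 10:30–12:10, 12:30–13:00, 13:10–15:20, 16:40–17:20, 17:30–18:00.
Kira ∩ Vera: 10:50–11:10, 11:20–11:40, 12:30–13:00, 13:10–14:40, 17:30–17:40.
Kira ∩ Vera ∩ Callum: 10:50–11:10, 11:20–11:40, 12:30–13:00, 14:00–14:40, 17:30–17:40.
Windows ≥ 20 min: 10:50–11:10, 11:20–11:40, 12:30–13:00, 14:00–14:40.
Earliest such window starts at 10:50.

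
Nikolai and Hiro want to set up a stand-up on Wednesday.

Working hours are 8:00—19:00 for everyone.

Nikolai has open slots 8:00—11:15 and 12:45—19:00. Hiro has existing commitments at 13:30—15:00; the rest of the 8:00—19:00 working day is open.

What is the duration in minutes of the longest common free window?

Hiro free within 08:00–19:00: 08:00–13:30, 15:00–19:00.
Nikolai ∩ Hiro: 08:00–11:15, 12:45–13:30, 15:00–19:00.
Common window lengths: 195, 45, 240 min; longest is 240.

240 minutes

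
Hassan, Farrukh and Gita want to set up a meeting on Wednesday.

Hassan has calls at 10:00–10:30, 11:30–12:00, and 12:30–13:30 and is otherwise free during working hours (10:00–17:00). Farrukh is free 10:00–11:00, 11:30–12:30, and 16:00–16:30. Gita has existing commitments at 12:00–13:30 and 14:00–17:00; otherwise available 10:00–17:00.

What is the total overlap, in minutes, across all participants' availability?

30 minutes

Hassan free within 10:00–17:00: 10:30–11:30, 12:00–12:30, 13:30–17:00.
Gita free within 10:00–17:00: 10:00–12:00, 13:30–14:00.
Hassan ∩ Farrukh: 10:30–11:00, 12:00–12:30, 16:00–16:30.
Hassan ∩ Farrukh ∩ Gita: 10:30–11:00.
Total common minutes: 30.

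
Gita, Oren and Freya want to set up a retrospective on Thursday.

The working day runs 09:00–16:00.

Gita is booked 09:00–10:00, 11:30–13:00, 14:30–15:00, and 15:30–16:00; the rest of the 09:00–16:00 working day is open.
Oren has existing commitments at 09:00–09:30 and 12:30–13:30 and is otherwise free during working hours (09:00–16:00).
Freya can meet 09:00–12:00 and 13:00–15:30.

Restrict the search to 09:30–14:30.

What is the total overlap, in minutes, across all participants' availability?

150 minutes

Gita free within 09:00–16:00: 10:00–11:30, 13:00–14:30, 15:00–15:30.
Oren free within 09:00–16:00: 09:30–12:30, 13:30–16:00.
Gita ∩ Oren: 10:00–11:30, 13:30–14:30, 15:00–15:30.
Gita ∩ Oren ∩ Freya: 10:00–11:30, 13:30–14:30, 15:00–15:30.
Restricted to 09:30–14:30: 10:00–11:30, 13:30–14:30.
Total common minutes: 90 + 60 = 150.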